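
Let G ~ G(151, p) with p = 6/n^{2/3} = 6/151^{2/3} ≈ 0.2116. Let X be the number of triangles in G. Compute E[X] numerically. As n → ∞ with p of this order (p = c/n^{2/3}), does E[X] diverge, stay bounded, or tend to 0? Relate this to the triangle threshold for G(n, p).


Number of potential triangles: C(151, 3) = 562475.
Each occurs with probability p³ ≈ (0.2116)³ ≈ 9.473269e-03.
By linearity: E[X] = C(151, 3)·p³ ≈ 562475 · 9.473269e-03 ≈ 5328.4768.
Since α = 2/3 < 1, p = c/n^{2/3} ≫ 1/n is above the triangle threshold p ~ 1/n. Asymptotically E[X] ~ (c³/6)·n^{3(1−α)} = (6³/6)·n^{1} → ∞; triangles are abundant w.h.p.

E[X] ≈ 5328.4768; in regime p = Θ(1/n^{2/3}) E[X] diverges (above the triangle threshold p ~ 1/n).


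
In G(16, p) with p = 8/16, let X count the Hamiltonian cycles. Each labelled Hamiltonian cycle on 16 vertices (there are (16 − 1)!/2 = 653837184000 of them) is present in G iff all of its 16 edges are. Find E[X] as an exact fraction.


K_16 has (16 − 1)!/2 = 653837184000 labelled Hamiltonian cycles.
For each such Hamiltonian cycle H, let X_H = 1 if all 16 edges of H are present in G. Then P[X_H = 1] = p^{16} = (1/2)^{16} = 1/65536.
By linearity: E[X] = Σ_H E[X_H] = 653837184000 · p^{16} = 653837184000 · 1/65536 = 638512875/64.
Numerically: E[X] ≈ 9.9768e+06.

E[X] = 653837184000 · (1/2)^{16} = 638512875/64 ≈ 9.9768e+06.


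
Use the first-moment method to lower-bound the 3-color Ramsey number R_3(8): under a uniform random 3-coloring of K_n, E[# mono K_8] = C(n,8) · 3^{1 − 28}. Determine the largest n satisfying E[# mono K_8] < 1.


We need C(n, 8) · 3^{1 − 28} < 1, i.e. C(n, 8) < 3^{28 − 1} = 7625597484987.
Check values of n near the boundary:
  n = 152: C(152, 8) = 5859727868575; 5859727868575 < 7625597484987? YES
  n = 153: C(153, 8) = 6183023199255; 6183023199255 < 7625597484987? YES
  n = 154: C(154, 8) = 6521818990995; 6521818990995 < 7625597484987? YES
  n = 155: C(155, 8) = 6876747915675; 6876747915675 < 7625597484987? YES
  n = 156: C(156, 8) = 7248464019225; 7248464019225 < 7625597484987? YES
  n = 157: C(157, 8) = 7637643295425; 7637643295425 < 7625597484987? NO
  n = 158: C(158, 8) = 8044984271181; 8044984271181 < 7625597484987? NO
  n = 159: C(159, 8) = 8471208603429; 8471208603429 < 7625597484987? NO
The largest n with C(n, 8) < 7625597484987 is n = 156 (where E[X] = 805384891025/847288609443 ≈ 0.9505). Hence R_3(8) > 156, i.e. R_3(8) ≥ 157.

Largest n = 156; hence R_3(8) > 156.


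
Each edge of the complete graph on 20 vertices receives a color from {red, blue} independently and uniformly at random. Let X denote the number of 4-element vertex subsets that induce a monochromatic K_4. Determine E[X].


Let X = Σ_S X_S over the C(20, 4) = 4845 subsets S of size 4, where X_S = 1 if the K_4 on S is monochromatic.
For a fixed S, the K_4 on S has C(4, 2) = 6 edges. P[all 6 edges red] = (1/2)^6, and likewise for blue, so P[monochromatic] = 2·(1/2)^6 = 2^{1 − 6} = 1/32.
By linearity: E[X] = C(20, 4) · 2^{1 − 6} = 4845 · 1/32 = 4845/32.
Numerically: E[X] ≈ 151.406250.

E[X] = C(20,4)·2^(1−C(4,2)) = 4845/32 ≈ 151.406250.


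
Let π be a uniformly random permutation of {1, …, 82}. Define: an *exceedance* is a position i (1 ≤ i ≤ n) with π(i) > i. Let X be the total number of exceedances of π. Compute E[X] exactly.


Write X = Σ_{i=1}^{82} X_i, where X_i = 1_{π(i) > i}.
For each fixed i, π(i) is uniform over {1, …, 82} (marginal of a uniform permutation), so P[π(i) > i] = (n − i)/n. Summing: Σ_{i=1}^{82} (n − i)/n = (0 + 1 + … + 81)/82 = 82(82 − 1)/(2·82) = (82 − 1)/2.
Hence E[X] = Σ_{i=1}^{82} (82 − i)/82 = 81/2 ≈ 40.500000.

E[X] = 81/2 = 40.500000.


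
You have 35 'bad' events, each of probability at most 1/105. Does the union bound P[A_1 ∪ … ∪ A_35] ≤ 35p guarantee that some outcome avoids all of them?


Union bound: P[∪_{i=1}^{35} A_i] ≤ Σ_i P[A_i] ≤ 35·p = 35·(1/105) = 1/3.
Numerically: 1/3 ≈ 0.33333.
Is 1/3 < 1? YES.
Since P[∪ A_i] ≤ 1/3 < 1, the complement has P[∩ A_i^c] ≥ 1 − 1/3 = 2/3 > 0, so some outcome avoids every A_i.

35·p = 1/3 ≈ 0.33333; existence CERTIFIED by the union bound.


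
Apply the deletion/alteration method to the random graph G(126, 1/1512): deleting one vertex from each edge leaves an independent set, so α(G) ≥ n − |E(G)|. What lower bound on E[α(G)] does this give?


E[|E(G)|] = C(126, 2)·p = 7875 · (1/1512) = 125/24.
E[α(G)] ≥ n − E[|E(G)|] = 126 − 125/24 = 2899/24.
Numerically: ≈ 120.791667.
(This is only a lower bound; the true E[α(G)] may be larger.)

E[α(G)] ≥ 2899/24 ≈ 120.791667.


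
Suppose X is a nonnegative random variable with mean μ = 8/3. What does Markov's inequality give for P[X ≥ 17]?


μ = E[X] = 8/3, a = 17.
Markov: P[X ≥ 17] ≤ μ/a = (8/3)/17 = 8/51.
Numerically: ≈ 0.156863.
(Since a = 17 > μ = 2.666667, the bound 8/51 is < 1 and informative.)

P[X ≥ 17] ≤ 8/51 ≈ 0.156863.


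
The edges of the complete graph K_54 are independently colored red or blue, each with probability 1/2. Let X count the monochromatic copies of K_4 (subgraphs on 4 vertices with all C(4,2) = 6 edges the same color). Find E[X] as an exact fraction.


Let X = Σ_S X_S over the C(54, 4) = 316251 subsets S of size 4, where X_S = 1 if the K_4 on S is monochromatic.
For a fixed S, the K_4 on S has C(4, 2) = 6 edges. P[all 6 edges red] = (1/2)^6, and likewise for blue, so P[monochromatic] = 2·(1/2)^6 = 2^{1 − 6} = 1/32.
By linearity of expectation: E[X] = C(54, 4) · 2^{1 − 6} = 316251 · 1/32 = 316251/32.
Numerically: E[X] ≈ 9882.8438.

E[X] = C(54,4)·2^(1−C(4,2)) = 316251/32 ≈ 9882.8438.


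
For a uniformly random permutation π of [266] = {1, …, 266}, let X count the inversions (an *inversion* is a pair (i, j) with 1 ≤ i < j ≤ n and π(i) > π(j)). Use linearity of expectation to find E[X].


Write X = Σ X_I over the C(266, 2) = 35245 pairs i < j, with X_I the indicator of one inversion.
There are 35245 indicators.
For each fixed pair i < j, the values π(i) and π(j) are two distinct elements of {1, …, 266} in uniformly random order; by symmetry P[π(i) > π(j)] = 1/2.
By linearity: E[X] = 35245 · (1/2) = C(266, 2) · (1/2) = 35245/2 = 35245/2 ≈ 17622.50000.

E[X] = 35245/2 = 17622.50000.


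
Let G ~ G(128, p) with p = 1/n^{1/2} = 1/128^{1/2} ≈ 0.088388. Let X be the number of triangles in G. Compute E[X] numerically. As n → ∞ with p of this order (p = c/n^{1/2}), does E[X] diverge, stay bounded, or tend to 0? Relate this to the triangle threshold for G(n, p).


Number of potential triangles: C(128, 3) = 341376.
Each occurs with probability p³ ≈ (0.088388)³ ≈ 6.9053397e-04.
By linearity: E[X] = C(128, 3)·p³ ≈ 341376 · 6.9053397e-04 ≈ 235.73172.
Since α = 1/2 < 1, p = c/n^{1/2} ≫ 1/n is above the triangle threshold p ~ 1/n. Asymptotically E[X] ~ (c³/6)·n^{3(1−α)} = (1³/6)·n^{1.5} → ∞; triangles are abundant w.h.p.

E[X] ≈ 235.73172; in regime p = Θ(1/n^{1/2}) E[X] diverges (above the triangle threshold p ~ 1/n).


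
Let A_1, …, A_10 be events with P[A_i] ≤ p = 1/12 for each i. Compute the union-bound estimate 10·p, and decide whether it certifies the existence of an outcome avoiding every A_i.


Union bound: P[∪_{i=1}^{10} A_i] ≤ Σ_i P[A_i] ≤ 10·p = 10·(1/12) = 5/6.
Numerically: 5/6 ≈ 0.8333.
Is 5/6 < 1? YES.
Since P[∪ A_i] ≤ 5/6 < 1, the complement has P[∩ A_i^c] ≥ 1 − 5/6 = 1/6 > 0, so some outcome avoids every A_i.

10·p = 5/6 ≈ 0.8333; existence CERTIFIED by the union bound.


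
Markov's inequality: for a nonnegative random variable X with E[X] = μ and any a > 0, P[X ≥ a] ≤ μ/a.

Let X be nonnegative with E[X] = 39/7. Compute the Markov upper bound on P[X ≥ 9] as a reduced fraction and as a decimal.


μ = E[X] = 39/7, a = 9.
Markov: P[X ≥ 9] ≤ μ/a = (39/7)/9 = 13/21.
Numerically: ≈ 0.6190.
(Since a = 9 > μ = 5.5714, the bound 13/21 is < 1 and informative.)

P[X ≥ 9] ≤ 13/21 ≈ 0.6190.


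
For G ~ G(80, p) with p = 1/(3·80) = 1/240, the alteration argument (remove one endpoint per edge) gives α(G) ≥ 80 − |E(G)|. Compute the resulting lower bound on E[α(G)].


E[|E(G)|] = C(80, 2)·p = 3160 · (1/240) = 79/6.
E[α(G)] ≥ n − E[|E(G)|] = 80 − 79/6 = 401/6.
Numerically: ≈ 66.83333.
(This is only a lower bound; the true E[α(G)] may be larger.)

E[α(G)] ≥ 401/6 ≈ 66.83333.


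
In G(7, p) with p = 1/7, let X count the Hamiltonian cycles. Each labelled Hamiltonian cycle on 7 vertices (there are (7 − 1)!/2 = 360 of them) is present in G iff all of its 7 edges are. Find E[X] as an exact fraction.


K_7 has (7 − 1)!/2 = 360 labelled Hamiltonian cycles.
For each such Hamiltonian cycle H, let X_H = 1 if all 7 edges of H are present in G. Then P[X_H = 1] = p^{7} = (1/7)^{7} = 1/823543.
By linearity of expectation: E[X] = Σ_H E[X_H] = 360 · p^{7} = 360 · 1/823543 = 360/823543.
Numerically: E[X] ≈ 0.000437.

E[X] = 360 · (1/7)^{7} = 360/823543 ≈ 0.000437.


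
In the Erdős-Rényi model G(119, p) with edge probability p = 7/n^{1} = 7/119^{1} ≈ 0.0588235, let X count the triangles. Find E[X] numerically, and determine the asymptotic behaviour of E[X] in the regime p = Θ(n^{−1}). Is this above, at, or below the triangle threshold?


Number of potential triangles: C(119, 3) = 273819.
Each occurs with probability p³ ≈ (0.0588235)³ ≈ 2.03541624e-04.
By linearity: E[X] = C(119, 3)·p³ ≈ 273819 · 2.03541624e-04 ≈ 55.733564.
Here α = 1, so p = 7/n is exactly at the triangle threshold p ~ 1/n. Asymptotically E[X] → c³/6 = 7³/6 = 343/6 ≈ 57.166667, a bounded constant. In this regime the triangle count is asymptotically Poisson(c³/6).

E[X] ≈ 55.733564; in regime p = Θ(1/n^{1}) E[X] stays bounded (at the triangle threshold p ~ 1/n).


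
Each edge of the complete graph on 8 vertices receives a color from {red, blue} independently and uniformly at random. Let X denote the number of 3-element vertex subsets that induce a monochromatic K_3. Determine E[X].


Let X = Σ_S X_S over the C(8, 3) = 56 subsets S of size 3, where X_S = 1 if the K_3 on S is monochromatic.
For a fixed S, the K_3 on S has C(3, 2) = 3 edges. P[all 3 edges red] = (1/2)^3, and likewise for blue, so P[monochromatic] = 2·(1/2)^3 = 2^{1 − 3} = 1/4.
Summing: E[X] = C(8, 3) · 2^{1 − 3} = 56 · 1/4 = 14.
Numerically: E[X] ≈ 14.000000.

E[X] = C(8,3)·2^(1−C(3,2)) = 14 ≈ 14.000000.


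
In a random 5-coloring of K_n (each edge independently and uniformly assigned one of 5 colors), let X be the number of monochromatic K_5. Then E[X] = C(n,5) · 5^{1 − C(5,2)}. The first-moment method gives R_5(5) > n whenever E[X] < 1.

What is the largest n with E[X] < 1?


We need C(n, 5) · 5^{1 − 10} < 1, i.e. C(n, 5) < 5^{10 − 1} = 1953125.
Check values of n near the boundary:
  n = 46: C(46, 5) = 1370754; 1370754 < 1953125? YES
  n = 47: C(47, 5) = 1533939; 1533939 < 1953125? YES
  n = 48: C(48, 5) = 1712304; 1712304 < 1953125? YES
  n = 49: C(49, 5) = 1906884; 1906884 < 1953125? YES
  n = 50: C(50, 5) = 2118760; 2118760 < 1953125? NO
The largest n with C(n, 5) < 1953125 is n = 49 (where E[X] = 1906884/1953125 ≈ 0.976). Hence R_5(5) > 49, i.e. R_5(5) ≥ 50.

Largest n = 49; hence R_5(5) > 49.


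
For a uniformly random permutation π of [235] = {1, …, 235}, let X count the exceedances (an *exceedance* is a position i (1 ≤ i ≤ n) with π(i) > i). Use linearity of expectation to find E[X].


Write X = Σ_{i=1}^{235} X_i, where X_i = 1_{π(i) > i}.
For each fixed i, π(i) is uniform over {1, …, 235} (marginal of a uniform permutation), so P[π(i) > i] = (n − i)/n. Summing: Σ_{i=1}^{235} (n − i)/n = (0 + 1 + … + 234)/235 = 235(235 − 1)/(2·235) = (235 − 1)/2.
Hence E[X] = Σ_{i=1}^{235} (235 − i)/235 = 117 ≈ 117.00000.

E[X] = 117 = 117.00000.


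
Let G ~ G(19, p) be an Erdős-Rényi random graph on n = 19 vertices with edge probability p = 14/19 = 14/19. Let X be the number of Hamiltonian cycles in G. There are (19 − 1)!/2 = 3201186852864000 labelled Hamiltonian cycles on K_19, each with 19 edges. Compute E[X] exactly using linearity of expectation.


K_19 has (19 − 1)!/2 = 3201186852864000 labelled Hamiltonian cycles.
For each such Hamiltonian cycle H, let X_H = 1 if all 19 edges of H are present in G. Then P[X_H = 1] = p^{19} = (14/19)^{19} = 5976303958948914397184/1978419655660313589123979.
By linearity of expectation: E[X] = Σ_H E[X_H] = 3201186852864000 · p^{19} = 3201186852864000 · 5976303958948914397184/1978419655660313589123979 = 19131265662106339128470788663934976000/1978419655660313589123979.
Numerically: E[X] ≈ 9.67e+12.

E[X] = 3201186852864000 · (14/19)^{19} = 19131265662106339128470788663934976000/1978419655660313589123979 ≈ 9.67e+12.


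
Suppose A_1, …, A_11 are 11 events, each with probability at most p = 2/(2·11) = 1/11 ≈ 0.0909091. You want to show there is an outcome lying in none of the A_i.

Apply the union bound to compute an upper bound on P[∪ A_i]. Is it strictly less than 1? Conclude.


Union bound: P[∪_{i=1}^{11} A_i] ≤ Σ_i P[A_i] ≤ 11·p = 11·(1/11) = 1.
Numerically: 1 ≈ 1.0000000.
Is 1 < 1? NO.
Since the bound 1 is ≥ 1, the union bound is uninformative here; it does NOT by itself certify existence.

11·p = 1 ≈ 1.0000000; existence NOT certified by the union bound.


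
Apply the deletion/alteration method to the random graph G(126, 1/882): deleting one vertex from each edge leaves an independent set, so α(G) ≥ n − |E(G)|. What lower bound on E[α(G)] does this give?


E[|E(G)|] = C(126, 2)·p = 7875 · (1/882) = 125/14.
E[α(G)] ≥ n − E[|E(G)|] = 126 − 125/14 = 1639/14.
Numerically: ≈ 117.07143.
(This is only a lower bound; the true E[α(G)] may be larger.)

E[α(G)] ≥ 1639/14 ≈ 117.07143.


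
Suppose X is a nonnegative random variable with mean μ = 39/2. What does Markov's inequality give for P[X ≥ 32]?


μ = E[X] = 39/2, a = 32.
Markov: P[X ≥ 32] ≤ μ/a = (39/2)/32 = 39/64.
Numerically: ≈ 0.609.
(Since a = 32 > μ = 19.500, the bound 39/64 is < 1 and informative.)

P[X ≥ 32] ≤ 39/64 ≈ 0.609.


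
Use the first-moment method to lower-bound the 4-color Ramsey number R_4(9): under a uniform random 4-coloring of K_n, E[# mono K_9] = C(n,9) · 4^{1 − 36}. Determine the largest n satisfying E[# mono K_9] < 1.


We need C(n, 9) · 4^{1 − 36} < 1, i.e. C(n, 9) < 4^{36 − 1} = 1180591620717411303424.
Check values of n near the boundary:
  n = 911: C(911, 9) = 1144686900492291197405; 1144686900492291197405 < 1180591620717411303424? YES
  n = 912: C(912, 9) = 1156095740032081475120; 1156095740032081475120 < 1180591620717411303424? YES
  n = 913: C(913, 9) = 1167605542753639808390; 1167605542753639808390 < 1180591620717411303424? YES
  n = 914: C(914, 9) = 1179217089587653905932; 1179217089587653905932 < 1180591620717411303424? YES
  n = 915: C(915, 9) = 1190931166636537885130; 1190931166636537885130 < 1180591620717411303424? NO
  n = 916: C(916, 9) = 1202748565202942340440; 1202748565202942340440 < 1180591620717411303424? NO
  n = 917: C(917, 9) = 1214670081818390006810; 1214670081818390006810 < 1180591620717411303424? NO
The largest n with C(n, 9) < 1180591620717411303424 is n = 914 (where E[X] = 294804272396913476483/295147905179352825856 ≈ 0.99884). Hence R_4(9) > 914, i.e. R_4(9) ≥ 915.

Largest n = 914; hence R_4(9) > 914.


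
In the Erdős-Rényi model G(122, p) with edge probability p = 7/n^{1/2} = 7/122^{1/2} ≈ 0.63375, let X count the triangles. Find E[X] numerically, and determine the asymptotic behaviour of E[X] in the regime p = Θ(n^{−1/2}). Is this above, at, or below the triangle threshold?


Number of potential triangles: C(122, 3) = 295240.
Each occurs with probability p³ ≈ (0.63375)³ ≈ 2.54539024e-01.
By linearity: E[X] = C(122, 3)·p³ ≈ 295240 · 2.54539024e-01 ≈ 75150.101360.
Since α = 1/2 < 1, p = c/n^{1/2} ≫ 1/n is above the triangle threshold p ~ 1/n. Asymptotically E[X] ~ (c³/6)·n^{3(1−α)} = (7³/6)·n^{1.5} → ∞; triangles are abundant w.h.p.

E[X] ≈ 75150.101360; in regime p = Θ(1/n^{1/2}) E[X] diverges (above the triangle threshold p ~ 1/n).


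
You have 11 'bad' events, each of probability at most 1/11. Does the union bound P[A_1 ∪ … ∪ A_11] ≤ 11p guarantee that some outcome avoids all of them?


Union bound: P[∪_{i=1}^{11} A_i] ≤ Σ_i P[A_i] ≤ 11·p = 11·(1/11) = 1.
Numerically: 1 ≈ 1.000000.
Is 1 < 1? NO.
Since the bound 1 is ≥ 1, the union bound is uninformative here; it does NOT by itself certify existence.

11·p = 1 ≈ 1.000000; existence NOT certified by the union bound.


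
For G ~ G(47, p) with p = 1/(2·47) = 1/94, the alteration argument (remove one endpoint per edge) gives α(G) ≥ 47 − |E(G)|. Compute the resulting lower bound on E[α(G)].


E[|E(G)|] = C(47, 2)·p = 1081 · (1/94) = 23/2.
E[α(G)] ≥ n − E[|E(G)|] = 47 − 23/2 = 71/2.
Numerically: ≈ 35.500.
(This is only a lower bound; the true E[α(G)] may be larger.)

E[α(G)] ≥ 71/2 ≈ 35.500.


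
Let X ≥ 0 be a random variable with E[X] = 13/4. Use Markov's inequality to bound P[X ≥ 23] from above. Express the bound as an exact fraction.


μ = E[X] = 13/4, a = 23.
Markov: P[X ≥ 23] ≤ μ/a = (13/4)/23 = 13/92.
Numerically: ≈ 0.14130.
(Since a = 23 > μ = 3.25000, the bound 13/92 is < 1 and informative.)

P[X ≥ 23] ≤ 13/92 ≈ 0.14130.


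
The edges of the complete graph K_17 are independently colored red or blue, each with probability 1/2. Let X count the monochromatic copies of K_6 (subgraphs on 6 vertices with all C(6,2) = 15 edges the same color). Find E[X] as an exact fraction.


Let X = Σ_S X_S over the C(17, 6) = 12376 subsets S of size 6, where X_S = 1 if the K_6 on S is monochromatic.
For a fixed S, the K_6 on S has C(6, 2) = 15 edges. P[all 15 edges red] = (1/2)^15, and likewise for blue, so P[monochromatic] = 2·(1/2)^15 = 2^{1 − 15} = 1/16384.
By linearity of expectation: E[X] = C(17, 6) · 2^{1 − 15} = 12376 · 1/16384 = 1547/2048.
Numerically: E[X] ≈ 0.755371.

E[X] = C(17,6)·2^(1−C(6,2)) = 1547/2048 ≈ 0.755371.


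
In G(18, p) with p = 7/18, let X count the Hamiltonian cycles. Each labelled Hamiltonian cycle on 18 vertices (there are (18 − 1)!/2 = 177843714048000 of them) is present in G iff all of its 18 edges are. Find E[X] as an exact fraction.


K_18 has (18 − 1)!/2 = 177843714048000 labelled Hamiltonian cycles.
For each such Hamiltonian cycle H, let X_H = 1 if all 18 edges of H are present in G. Then P[X_H = 1] = p^{18} = (7/18)^{18} = 1628413597910449/39346408075296537575424.
Summing the indicators: E[X] = Σ_H E[X_H] = 177843714048000 · p^{18} = 177843714048000 · 1628413597910449/39346408075296537575424 = 24246874921186846803875/3294258113514384.
Numerically: E[X] ≈ 7.36034e+06.

E[X] = 177843714048000 · (7/18)^{18} = 24246874921186846803875/3294258113514384 ≈ 7.36034e+06.


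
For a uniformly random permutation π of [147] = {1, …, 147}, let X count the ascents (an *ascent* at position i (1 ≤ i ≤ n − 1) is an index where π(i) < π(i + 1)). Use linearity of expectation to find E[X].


Write X = Σ X_I over i = 1, …, 146, with X_I the indicator of one ascent.
There are 146 indicators.
For each fixed i, the pair (π(i), π(i+1)) is a uniformly random ordered pair of distinct values from {1, …, 147}; by symmetry P[π(i) < π(i+1)] = 1/2.
By linearity: E[X] = 146 · (1/2) = (147 − 1) · (1/2) = 73 ≈ 73.000.

E[X] = 73 = 73.000.


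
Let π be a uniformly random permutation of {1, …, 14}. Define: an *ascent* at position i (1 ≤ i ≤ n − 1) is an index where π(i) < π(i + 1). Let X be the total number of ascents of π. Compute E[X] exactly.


Write X = Σ X_I over i = 1, …, 13, with X_I the indicator of one ascent.
There are 13 indicators.
For each fixed i, the pair (π(i), π(i+1)) is a uniformly random ordered pair of distinct values from {1, …, 14}; by symmetry P[π(i) < π(i+1)] = 1/2.
By linearity: E[X] = 13 · (1/2) = (14 − 1) · (1/2) = 13/2 ≈ 6.500000.

E[X] = 13/2 = 6.500000.


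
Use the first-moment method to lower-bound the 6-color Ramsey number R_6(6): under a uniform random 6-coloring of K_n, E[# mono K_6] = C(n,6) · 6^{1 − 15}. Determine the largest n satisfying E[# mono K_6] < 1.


We need C(n, 6) · 6^{1 − 15} < 1, i.e. C(n, 6) < 6^{15 − 1} = 78364164096.
Check values of n near the boundary:
  n = 194: C(194, 6) = 68482017072; 68482017072 < 78364164096? YES
  n = 195: C(195, 6) = 70656049360; 70656049360 < 78364164096? YES
  n = 196: C(196, 6) = 72887293024; 72887293024 < 78364164096? YES
  n = 197: C(197, 6) = 75176946208; 75176946208 < 78364164096? YES
  n = 198: C(198, 6) = 77526225777; 77526225777 < 78364164096? YES
  n = 199: C(199, 6) = 79936367511; 79936367511 < 78364164096? NO
  n = 200: C(200, 6) = 82408626300; 82408626300 < 78364164096? NO
  n = 201: C(201, 6) = 84944276340; 84944276340 < 78364164096? NO
The largest n with C(n, 6) < 78364164096 is n = 198 (where E[X] = 25842075259/26121388032 ≈ 0.98931). Hence R_6(6) > 198, i.e. R_6(6) ≥ 199.

Largest n = 198; hence R_6(6) > 198.


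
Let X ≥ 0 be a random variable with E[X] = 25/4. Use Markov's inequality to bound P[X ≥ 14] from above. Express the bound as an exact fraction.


μ = E[X] = 25/4, a = 14.
Markov: P[X ≥ 14] ≤ μ/a = (25/4)/14 = 25/56.
Numerically: ≈ 0.446.
(Since a = 14 > μ = 6.250, the bound 25/56 is < 1 and informative.)

P[X ≥ 14] ≤ 25/56 ≈ 0.446.


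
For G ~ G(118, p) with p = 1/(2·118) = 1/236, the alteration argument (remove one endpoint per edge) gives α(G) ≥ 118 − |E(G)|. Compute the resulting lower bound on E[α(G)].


E[|E(G)|] = C(118, 2)·p = 6903 · (1/236) = 117/4.
E[α(G)] ≥ n − E[|E(G)|] = 118 − 117/4 = 355/4.
Numerically: ≈ 88.750000.
(This is only a lower bound; the true E[α(G)] may be larger.)

E[α(G)] ≥ 355/4 ≈ 88.750000.


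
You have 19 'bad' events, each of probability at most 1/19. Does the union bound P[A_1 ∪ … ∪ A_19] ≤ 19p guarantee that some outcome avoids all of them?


Union bound: P[∪_{i=1}^{19} A_i] ≤ Σ_i P[A_i] ≤ 19·p = 19·(1/19) = 1.
Numerically: 1 ≈ 1.000.
Is 1 < 1? NO.
Since the bound 1 is ≥ 1, the union bound is uninformative here; it does NOT by itself certify existence.

19·p = 1 ≈ 1.000; existence NOT certified by the union bound.


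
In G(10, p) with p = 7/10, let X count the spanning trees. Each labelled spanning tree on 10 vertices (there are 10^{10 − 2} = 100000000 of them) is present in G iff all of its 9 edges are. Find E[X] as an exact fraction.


K_10 has 10^{10 − 2} = 100000000 labelled spanning trees.
For each such spanning tree H, let X_H = 1 if all 9 edges of H are present in G. Then P[X_H = 1] = p^{9} = (7/10)^{9} = 40353607/1000000000.
Summing the indicators: E[X] = Σ_H E[X_H] = 100000000 · p^{9} = 100000000 · 40353607/1000000000 = 40353607/10.
Numerically: E[X] ≈ 4.035e+06.

E[X] = 100000000 · (7/10)^{9} = 40353607/10 ≈ 4.035e+06.


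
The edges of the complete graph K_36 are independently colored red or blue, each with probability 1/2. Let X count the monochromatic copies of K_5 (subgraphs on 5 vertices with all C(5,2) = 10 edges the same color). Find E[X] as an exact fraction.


Let X = Σ_S X_S over the C(36, 5) = 376992 subsets S of size 5, where X_S = 1 if the K_5 on S is monochromatic.
For a fixed S, the K_5 on S has C(5, 2) = 10 edges. P[all 10 edges red] = (1/2)^10, and likewise for blue, so P[monochromatic] = 2·(1/2)^10 = 2^{1 − 10} = 1/512.
By linearity of expectation: E[X] = C(36, 5) · 2^{1 − 10} = 376992 · 1/512 = 11781/16.
Numerically: E[X] ≈ 736.31250.

E[X] = C(36,5)·2^(1−C(5,2)) = 11781/16 ≈ 736.31250.


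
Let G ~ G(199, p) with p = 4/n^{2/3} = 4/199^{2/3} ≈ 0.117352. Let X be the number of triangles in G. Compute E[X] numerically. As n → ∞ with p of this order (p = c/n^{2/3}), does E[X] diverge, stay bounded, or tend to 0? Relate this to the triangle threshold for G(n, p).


Number of potential triangles: C(199, 3) = 1293699.
Each occurs with probability p³ ≈ (0.117352)³ ≈ 1.61612081e-03.
By linearity: E[X] = C(199, 3)·p³ ≈ 1293699 · 1.61612081e-03 ≈ 2090.773869.
Since α = 2/3 < 1, p = c/n^{2/3} ≫ 1/n is above the triangle threshold p ~ 1/n. Asymptotically E[X] ~ (c³/6)·n^{3(1−α)} = (4³/6)·n^{1} → ∞; triangles are abundant w.h.p.

E[X] ≈ 2090.773869; in regime p = Θ(1/n^{2/3}) E[X] diverges (above the triangle threshold p ~ 1/n).


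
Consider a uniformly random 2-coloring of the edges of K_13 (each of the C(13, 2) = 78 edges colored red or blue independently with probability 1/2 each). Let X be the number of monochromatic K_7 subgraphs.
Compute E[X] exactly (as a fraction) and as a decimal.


Let X = Σ_S X_S over the C(13, 7) = 1716 subsets S of size 7, where X_S = 1 if the K_7 on S is monochromatic.
For a fixed S, the K_7 on S has C(7, 2) = 21 edges. P[all 21 edges red] = (1/2)^21, and likewise for blue, so P[monochromatic] = 2·(1/2)^21 = 2^{1 − 21} = 1/1048576.
By linearity of expectation: E[X] = C(13, 7) · 2^{1 − 21} = 1716 · 1/1048576 = 429/262144.
Numerically: E[X] ≈ 0.001637.

E[X] = C(13,7)·2^(1−C(7,2)) = 429/262144 ≈ 0.001637.


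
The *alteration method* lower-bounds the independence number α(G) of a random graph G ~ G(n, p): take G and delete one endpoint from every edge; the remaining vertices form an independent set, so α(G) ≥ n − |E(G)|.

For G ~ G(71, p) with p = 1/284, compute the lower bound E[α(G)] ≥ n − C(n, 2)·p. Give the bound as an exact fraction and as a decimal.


E[|E(G)|] = C(71, 2)·p = 2485 · (1/284) = 35/4.
E[α(G)] ≥ n − E[|E(G)|] = 71 − 35/4 = 249/4.
Numerically: ≈ 62.2500.
(This is only a lower bound; the true E[α(G)] may be larger.)

E[α(G)] ≥ 249/4 ≈ 62.2500.


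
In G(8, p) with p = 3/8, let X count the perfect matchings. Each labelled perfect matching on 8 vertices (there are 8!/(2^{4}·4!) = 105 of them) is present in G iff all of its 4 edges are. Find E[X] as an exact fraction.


K_8 has 8!/(2^{4}·4!) = 105 labelled perfect matchings.
For each such perfect matching H, let X_H = 1 if all 4 edges of H are present in G. Then P[X_H = 1] = p^{4} = (3/8)^{4} = 81/4096.
By linearity of expectation: E[X] = Σ_H E[X_H] = 105 · p^{4} = 105 · 81/4096 = 8505/4096.
Numerically: E[X] ≈ 2.0764.

E[X] = 105 · (3/8)^{4} = 8505/4096 ≈ 2.0764.


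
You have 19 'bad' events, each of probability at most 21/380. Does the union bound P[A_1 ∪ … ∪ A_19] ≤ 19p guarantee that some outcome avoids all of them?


Union bound: P[∪_{i=1}^{19} A_i] ≤ Σ_i P[A_i] ≤ 19·p = 19·(21/380) = 21/20.
Numerically: 21/20 ≈ 1.050.
Is 21/20 < 1? NO.
Since the bound 21/20 is ≥ 1, the union bound is uninformative here; it does NOT by itself certify existence.

19·p = 21/20 ≈ 1.050; existence NOT certified by the union bound.


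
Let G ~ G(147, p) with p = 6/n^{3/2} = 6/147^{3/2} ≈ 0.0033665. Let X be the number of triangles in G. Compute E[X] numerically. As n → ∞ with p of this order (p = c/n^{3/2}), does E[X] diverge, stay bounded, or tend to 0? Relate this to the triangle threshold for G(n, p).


Number of potential triangles: C(147, 3) = 518665.
Each occurs with probability p³ ≈ (0.0033665)³ ≈ 3.8152741e-08.
By linearity: E[X] = C(147, 3)·p³ ≈ 518665 · 3.8152741e-08 ≈ 0.01979.
Since α = 3/2 > 1, p = c/n^{3/2} = o(1/n) is below the triangle threshold p ~ 1/n. Asymptotically E[X] ~ (c³/6)·n^{3(1−α)} = (6³/6)·n^{-1.5} → 0, so by Markov's inequality G has no triangles w.h.p.

E[X] ≈ 0.01979; in regime p = Θ(1/n^{3/2}) E[X] tends to 0 (below the triangle threshold p ~ 1/n).


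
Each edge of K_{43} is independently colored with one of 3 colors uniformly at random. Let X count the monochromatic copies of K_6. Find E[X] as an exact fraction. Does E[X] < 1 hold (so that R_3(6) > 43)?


E[X] = C(43, 6) · 3^{1 − 15} = 6096454 · 3^{−14} = 6096454/4782969.
As a reduced fraction: E[X] = 6096454/4782969 ≈ 1.2746.
Is E[X] < 1? NO.
Since E[X] ≥ 1, the first-moment bound is inconclusive at n = 43; it does NOT by itself certify R_3(6) > 43.

E[X] = 6096454/4782969 ≈ 1.2746; E[X] ≥ 1; first-moment method inconclusive here.


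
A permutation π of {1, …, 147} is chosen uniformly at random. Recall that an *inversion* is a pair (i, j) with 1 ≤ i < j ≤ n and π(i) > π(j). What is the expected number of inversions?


Write X = Σ X_I over the C(147, 2) = 10731 pairs i < j, with X_I the indicator of one inversion.
There are 10731 indicators.
For each fixed pair i < j, the values π(i) and π(j) are two distinct elements of {1, …, 147} in uniformly random order; by symmetry P[π(i) > π(j)] = 1/2.
By linearity: E[X] = 10731 · (1/2) = C(147, 2) · (1/2) = 10731/2 = 10731/2 ≈ 5365.500000.

E[X] = 10731/2 = 5365.500000.


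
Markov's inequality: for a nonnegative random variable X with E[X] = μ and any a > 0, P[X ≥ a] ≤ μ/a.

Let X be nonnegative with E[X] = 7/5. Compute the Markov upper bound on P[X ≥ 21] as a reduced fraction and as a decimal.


μ = E[X] = 7/5, a = 21.
Markov: P[X ≥ 21] ≤ μ/a = (7/5)/21 = 1/15.
Numerically: ≈ 0.06667.
(Since a = 21 > μ = 1.40000, the bound 1/15 is < 1 and informative.)

P[X ≥ 21] ≤ 1/15 ≈ 0.06667.


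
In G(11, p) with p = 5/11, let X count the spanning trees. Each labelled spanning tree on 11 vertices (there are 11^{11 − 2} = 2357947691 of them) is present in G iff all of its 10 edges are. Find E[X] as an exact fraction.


K_11 has 11^{11 − 2} = 2357947691 labelled spanning trees.
For each such spanning tree H, let X_H = 1 if all 10 edges of H are present in G. Then P[X_H = 1] = p^{10} = (5/11)^{10} = 9765625/25937424601.
By linearity: E[X] = Σ_H E[X_H] = 2357947691 · p^{10} = 2357947691 · 9765625/25937424601 = 9765625/11.
Numerically: E[X] ≈ 887784.

E[X] = 2357947691 · (5/11)^{10} = 9765625/11 ≈ 887784.


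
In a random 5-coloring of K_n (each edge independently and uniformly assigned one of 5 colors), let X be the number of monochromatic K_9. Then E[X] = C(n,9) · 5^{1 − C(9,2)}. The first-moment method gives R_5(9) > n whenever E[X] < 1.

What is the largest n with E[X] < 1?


We need C(n, 9) · 5^{1 − 36} < 1, i.e. C(n, 9) < 5^{36 − 1} = 2910383045673370361328125.
Check values of n near the boundary:
  n = 2170: C(2170, 9) = 2891746779868845075610510; 2891746779868845075610510 < 2910383045673370361328125? YES
  n = 2171: C(2171, 9) = 2903784578674959601827205; 2903784578674959601827205 < 2910383045673370361328125? YES
  n = 2172: C(2172, 9) = 2915866900084148060642020; 2915866900084148060642020 < 2910383045673370361328125? NO
  n = 2173: C(2173, 9) = 2927993888115921319674265; 2927993888115921319674265 < 2910383045673370361328125? NO
  n = 2174: C(2174, 9) = 2940165687188920530702934; 2940165687188920530702934 < 2910383045673370361328125? NO
The largest n with C(n, 9) < 2910383045673370361328125 is n = 2171 (where E[X] = 580756915734991920365441/582076609134674072265625 ≈ 0.998). Hence R_5(9) > 2171, i.e. R_5(9) ≥ 2172.

Largest n = 2171; hence R_5(9) > 2171.


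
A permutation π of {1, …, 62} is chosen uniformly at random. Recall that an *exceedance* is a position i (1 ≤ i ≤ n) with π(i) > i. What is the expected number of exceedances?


Write X = Σ_{i=1}^{62} X_i, where X_i = 1_{π(i) > i}.
For each fixed i, π(i) is uniform over {1, …, 62} (marginal of a uniform permutation), so P[π(i) > i] = (n − i)/n. Summing: Σ_{i=1}^{62} (n − i)/n = (0 + 1 + … + 61)/62 = 62(62 − 1)/(2·62) = (62 − 1)/2.
Hence E[X] = Σ_{i=1}^{62} (62 − i)/62 = 61/2 ≈ 30.500000.

E[X] = 61/2 = 30.500000.


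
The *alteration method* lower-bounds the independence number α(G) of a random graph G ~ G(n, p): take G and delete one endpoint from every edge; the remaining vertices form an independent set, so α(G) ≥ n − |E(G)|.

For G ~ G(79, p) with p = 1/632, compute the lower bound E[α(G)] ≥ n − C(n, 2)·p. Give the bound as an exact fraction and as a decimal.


E[|E(G)|] = C(79, 2)·p = 3081 · (1/632) = 39/8.
E[α(G)] ≥ n − E[|E(G)|] = 79 − 39/8 = 593/8.
Numerically: ≈ 74.1250.
(This is only a lower bound; the true E[α(G)] may be larger.)

E[α(G)] ≥ 593/8 ≈ 74.1250.


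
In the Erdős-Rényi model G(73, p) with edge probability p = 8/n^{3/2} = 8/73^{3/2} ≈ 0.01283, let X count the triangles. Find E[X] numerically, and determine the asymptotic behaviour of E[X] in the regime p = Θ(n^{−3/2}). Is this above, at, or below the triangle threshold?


Number of potential triangles: C(73, 3) = 62196.
Each occurs with probability p³ ≈ (0.01283)³ ≈ 2.110168e-06.
By linearity: E[X] = C(73, 3)·p³ ≈ 62196 · 2.110168e-06 ≈ 0.1312.
Since α = 3/2 > 1, p = c/n^{3/2} = o(1/n) is below the triangle threshold p ~ 1/n. Asymptotically E[X] ~ (c³/6)·n^{3(1−α)} = (8³/6)·n^{-1.5} → 0, so by Markov's inequality G has no triangles w.h.p.

E[X] ≈ 0.1312; in regime p = Θ(1/n^{3/2}) E[X] tends to 0 (below the triangle threshold p ~ 1/n).


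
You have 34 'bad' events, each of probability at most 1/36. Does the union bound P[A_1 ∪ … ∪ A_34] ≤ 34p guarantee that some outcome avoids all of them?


Union bound: P[∪_{i=1}^{34} A_i] ≤ Σ_i P[A_i] ≤ 34·p = 34·(1/36) = 17/18.
Numerically: 17/18 ≈ 0.9444444.
Is 17/18 < 1? YES.
Since P[∪ A_i] ≤ 17/18 < 1, the complement has P[∩ A_i^c] ≥ 1 − 17/18 = 1/18 > 0, so some outcome avoids every A_i.

34·p = 17/18 ≈ 0.9444444; existence CERTIFIED by the union bound.


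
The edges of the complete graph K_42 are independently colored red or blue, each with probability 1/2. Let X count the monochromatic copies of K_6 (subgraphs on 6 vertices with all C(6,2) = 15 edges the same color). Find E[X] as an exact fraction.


Let X = Σ_S X_S over the C(42, 6) = 5245786 subsets S of size 6, where X_S = 1 if the K_6 on S is monochromatic.
For a fixed S, the K_6 on S has C(6, 2) = 15 edges. P[all 15 edges red] = (1/2)^15, and likewise for blue, so P[monochromatic] = 2·(1/2)^15 = 2^{1 − 15} = 1/16384.
By linearity: E[X] = C(42, 6) · 2^{1 − 15} = 5245786 · 1/16384 = 2622893/8192.
Numerically: E[X] ≈ 320.1774.

E[X] = C(42,6)·2^(1−C(6,2)) = 2622893/8192 ≈ 320.1774.


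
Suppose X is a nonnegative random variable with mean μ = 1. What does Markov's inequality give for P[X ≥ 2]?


μ = E[X] = 1, a = 2.
Markov: P[X ≥ 2] ≤ μ/a = (1)/2 = 1/2.
Numerically: ≈ 0.5000.
(Since a = 2 > μ = 1.0000, the bound 1/2 is < 1 and informative.)

P[X ≥ 2] ≤ 1/2 ≈ 0.5000.


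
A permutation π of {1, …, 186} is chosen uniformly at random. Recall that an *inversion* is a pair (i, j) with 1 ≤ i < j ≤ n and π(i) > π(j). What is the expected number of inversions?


Write X = Σ X_I over the C(186, 2) = 17205 pairs i < j, with X_I the indicator of one inversion.
There are 17205 indicators.
For each fixed pair i < j, the values π(i) and π(j) are two distinct elements of {1, …, 186} in uniformly random order; by symmetry P[π(i) > π(j)] = 1/2.
By linearity: E[X] = 17205 · (1/2) = C(186, 2) · (1/2) = 17205/2 = 17205/2 ≈ 8602.5000.

E[X] = 17205/2 = 8602.5000.


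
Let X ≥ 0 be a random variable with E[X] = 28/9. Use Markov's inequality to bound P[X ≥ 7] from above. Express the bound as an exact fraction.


μ = E[X] = 28/9, a = 7.
Markov: P[X ≥ 7] ≤ μ/a = (28/9)/7 = 4/9.
Numerically: ≈ 0.4444.
(Since a = 7 > μ = 3.1111, the bound 4/9 is < 1 and informative.)

P[X ≥ 7] ≤ 4/9 ≈ 0.4444.


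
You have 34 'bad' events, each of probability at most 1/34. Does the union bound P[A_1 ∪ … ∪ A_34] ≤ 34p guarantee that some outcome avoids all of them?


Union bound: P[∪_{i=1}^{34} A_i] ≤ Σ_i P[A_i] ≤ 34·p = 34·(1/34) = 1.
Numerically: 1 ≈ 1.000000.
Is 1 < 1? NO.
Since the bound 1 is ≥ 1, the union bound is uninformative here; it does NOT by itself certify existence.

34·p = 1 ≈ 1.000000; existence NOT certified by the union bound.


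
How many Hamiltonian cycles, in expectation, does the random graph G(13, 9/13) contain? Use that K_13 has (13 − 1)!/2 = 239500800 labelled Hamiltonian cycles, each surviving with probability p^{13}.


K_13 has (13 − 1)!/2 = 239500800 labelled Hamiltonian cycles.
For each such Hamiltonian cycle H, let X_H = 1 if all 13 edges of H are present in G. Then P[X_H = 1] = p^{13} = (9/13)^{13} = 2541865828329/302875106592253.
By linearity: E[X] = Σ_H E[X_H] = 239500800 · p^{13} = 239500800 · 2541865828329/302875106592253 = 608778899377458163200/302875106592253.
Numerically: E[X] ≈ 2.01e+06.

E[X] = 239500800 · (9/13)^{13} = 608778899377458163200/302875106592253 ≈ 2.01e+06.


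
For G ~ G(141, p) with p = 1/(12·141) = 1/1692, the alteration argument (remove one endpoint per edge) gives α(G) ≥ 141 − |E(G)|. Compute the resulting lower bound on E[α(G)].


E[|E(G)|] = C(141, 2)·p = 9870 · (1/1692) = 35/6.
E[α(G)] ≥ n − E[|E(G)|] = 141 − 35/6 = 811/6.
Numerically: ≈ 135.166667.
(This is only a lower bound; the true E[α(G)] may be larger.)

E[α(G)] ≥ 811/6 ≈ 135.166667.


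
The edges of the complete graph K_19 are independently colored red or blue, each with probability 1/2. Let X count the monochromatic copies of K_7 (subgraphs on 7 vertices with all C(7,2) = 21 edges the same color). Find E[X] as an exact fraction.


Let X = Σ_S X_S over the C(19, 7) = 50388 subsets S of size 7, where X_S = 1 if the K_7 on S is monochromatic.
For a fixed S, the K_7 on S has C(7, 2) = 21 edges. P[all 21 edges red] = (1/2)^21, and likewise for blue, so P[monochromatic] = 2·(1/2)^21 = 2^{1 − 21} = 1/1048576.
By linearity: E[X] = C(19, 7) · 2^{1 − 21} = 50388 · 1/1048576 = 12597/262144.
Numerically: E[X] ≈ 0.048054.

E[X] = C(19,7)·2^(1−C(7,2)) = 12597/262144 ≈ 0.048054.


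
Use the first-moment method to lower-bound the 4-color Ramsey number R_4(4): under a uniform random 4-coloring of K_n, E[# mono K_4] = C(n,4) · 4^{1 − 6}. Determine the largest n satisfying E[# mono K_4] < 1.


We need C(n, 4) · 4^{1 − 6} < 1, i.e. C(n, 4) < 4^{6 − 1} = 1024.
Check values of n near the boundary:
  n = 9: C(9, 4) = 126; 126 < 1024? YES
  n = 10: C(10, 4) = 210; 210 < 1024? YES
  n = 11: C(11, 4) = 330; 330 < 1024? YES
  n = 12: C(12, 4) = 495; 495 < 1024? YES
  n = 13: C(13, 4) = 715; 715 < 1024? YES
  n = 14: C(14, 4) = 1001; 1001 < 1024? YES
  n = 15: C(15, 4) = 1365; 1365 < 1024? NO
  n = 16: C(16, 4) = 1820; 1820 < 1024? NO
  n = 17: C(17, 4) = 2380; 2380 < 1024? NO
The largest n with C(n, 4) < 1024 is n = 14 (where E[X] = 1001/1024 ≈ 0.97754). Hence R_4(4) > 14, i.e. R_4(4) ≥ 15.

Largest n = 14; hence R_4(4) > 14.


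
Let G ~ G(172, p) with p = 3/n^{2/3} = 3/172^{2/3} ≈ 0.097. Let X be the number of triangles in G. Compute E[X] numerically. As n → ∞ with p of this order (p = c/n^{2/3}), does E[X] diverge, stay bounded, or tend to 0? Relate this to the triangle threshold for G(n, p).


Number of potential triangles: C(172, 3) = 833340.
Each occurs with probability p³ ≈ (0.097)³ ≈ 9.12655e-04.
By linearity: E[X] = C(172, 3)·p³ ≈ 833340 · 9.12655e-04 ≈ 760.552.
Since α = 2/3 < 1, p = c/n^{2/3} ≫ 1/n is above the triangle threshold p ~ 1/n. Asymptotically E[X] ~ (c³/6)·n^{3(1−α)} = (3³/6)·n^{1} → ∞; triangles are abundant w.h.p.

E[X] ≈ 760.552; in regime p = Θ(1/n^{2/3}) E[X] diverges (above the triangle threshold p ~ 1/n).


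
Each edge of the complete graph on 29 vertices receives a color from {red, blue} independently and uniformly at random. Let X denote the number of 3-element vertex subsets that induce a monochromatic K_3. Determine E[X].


Let X = Σ_S X_S over the C(29, 3) = 3654 subsets S of size 3, where X_S = 1 if the K_3 on S is monochromatic.
For a fixed S, the K_3 on S has C(3, 2) = 3 edges. P[all 3 edges red] = (1/2)^3, and likewise for blue, so P[monochromatic] = 2·(1/2)^3 = 2^{1 − 3} = 1/4.
By linearity: E[X] = C(29, 3) · 2^{1 − 3} = 3654 · 1/4 = 1827/2.
Numerically: E[X] ≈ 913.500.

E[X] = C(29,3)·2^(1−C(3,2)) = 1827/2 ≈ 913.500.
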